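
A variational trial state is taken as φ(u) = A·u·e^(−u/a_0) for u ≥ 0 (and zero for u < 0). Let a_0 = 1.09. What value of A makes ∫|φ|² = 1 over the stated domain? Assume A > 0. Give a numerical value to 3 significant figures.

The normalization condition is ∫|φ|² du = 1 from 0 to ∞.
With ∫₀^∞ u^2 e^(−αu) du = 2!/α^3, carrying out the integral gives A² · a_0^3/4.
Setting this equal to 1 gives A² = 1/(a_0^3/4).
Plugging in a_0 = 1.09 yields A = 1.757.

A ≈ 1.76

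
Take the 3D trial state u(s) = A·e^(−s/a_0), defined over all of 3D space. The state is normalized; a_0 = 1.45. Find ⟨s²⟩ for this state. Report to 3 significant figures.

⟨s^2⟩ ≈ 6.31

By definition ⟨s²⟩ = ∫ s^2 |u(s)|² 4πs² ds.
With ∫₀^∞ s^4 e^(−αs) ds = 4!/α^5, since the A² factors cancel between numerator and denominator, ⟨s²⟩ = 3·a_0^2.
Putting a_0 = 1.45 gives 6.308.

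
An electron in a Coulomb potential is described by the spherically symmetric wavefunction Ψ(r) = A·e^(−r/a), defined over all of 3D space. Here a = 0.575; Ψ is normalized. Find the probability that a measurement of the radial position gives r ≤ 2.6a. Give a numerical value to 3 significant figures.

P ≈ 0.891

P = ∫ |Ψ|² 4πr² dr over r ≤ 2.6a.
Normalization gives A² = 1/(π·a^3).
Substituting u = r/a, A², 4π and the length scale all cancel in the ratio: P = ∫_{0}^{2.6} u^2·e^(-2·u) du / ∫_{0}^{∞} u^2·e^(-2·u) du.
An antiderivative of u^2·e^(-2·u) is -(2·u^2 + 2·u + 1)·e^(-2·u)/4; evaluating from 0 to 2.6 gives 1/4 - 493·e^(-26/5)/100, while the full integral is 1/4.
The region integral divided by the full integral gives P = 0.8912.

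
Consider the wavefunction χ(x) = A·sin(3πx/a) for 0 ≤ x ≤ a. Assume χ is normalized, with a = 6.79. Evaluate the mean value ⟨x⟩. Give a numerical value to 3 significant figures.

By definition ⟨x⟩ = ∫ x |χ(x)|² dx.
Using sin²θ = (1 − cos 2θ)/2, the ratio of the moment integral to the normalization integral gives ⟨x⟩ = a/2.
Putting a = 6.79 gives 3.395.

⟨x⟩ ≈ 3.40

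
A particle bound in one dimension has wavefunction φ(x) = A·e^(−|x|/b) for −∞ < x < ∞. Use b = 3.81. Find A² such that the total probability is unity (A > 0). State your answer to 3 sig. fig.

A^2 ≈ 0.262

Require ∫ |φ|² dx = 1 over the whole domain.
With φ = A·e^(−|x|/b), the integral evaluates to A²·[b].
Hence A² = 1/[b].
Plugging in b = 3.81 yields A = 0.5123.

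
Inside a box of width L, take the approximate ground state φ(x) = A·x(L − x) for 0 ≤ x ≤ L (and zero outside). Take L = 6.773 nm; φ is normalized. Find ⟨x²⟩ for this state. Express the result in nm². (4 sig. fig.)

⟨x^2⟩ ≈ 13.11 nm^2

⟨x²⟩ = ∫ x^2 |φ|² dx over the full domain.
Expanding the polynomial and integrating term by term, the ratio of the moment integral to the normalization integral gives ⟨x²⟩ = 2·L^2/7.
With L = 6.773, ⟨x^2⟩ = 13.107.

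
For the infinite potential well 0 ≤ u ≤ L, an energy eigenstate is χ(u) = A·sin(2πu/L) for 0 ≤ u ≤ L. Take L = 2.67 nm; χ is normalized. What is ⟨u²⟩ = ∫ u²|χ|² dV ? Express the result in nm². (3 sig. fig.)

⟨u^2⟩ ≈ 2.29 nm^2

⟨u²⟩ = ∫ u^2 |χ|² du over the full domain.
Evaluating both integrals, ⟨u²⟩ = -L^2/(8·π^2) + L^2/3.
With L = 2.67, ⟨u^2⟩ = 2.286.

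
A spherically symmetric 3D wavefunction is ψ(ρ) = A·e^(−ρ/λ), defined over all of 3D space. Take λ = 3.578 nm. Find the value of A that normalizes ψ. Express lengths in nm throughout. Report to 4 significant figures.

Require ∫ |ψ|² 4πρ² dρ = 1 over the whole domain.
The angular integral contributes 4π, leaving ∫₀^∞ ρ²|ψ|² dρ.
The integral (without the A² prefactor) comes out to π·λ^3.
Substituting λ = 3.578 gives A² = 0.0069491, so A = 0.083361.

A ≈ 0.08336 nm^(-3/2)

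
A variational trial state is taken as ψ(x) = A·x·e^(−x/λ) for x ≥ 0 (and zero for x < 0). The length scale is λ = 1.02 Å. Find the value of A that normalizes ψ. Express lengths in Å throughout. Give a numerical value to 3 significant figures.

We need A² ∫|f|² dx = 1, taking the integral from 0 to ∞.
With ψ = A·x·e^(−x/λ), the integral evaluates to A²·[λ^3/4].
So A² = (λ^3/4)^(−1).
Substituting λ = 1.02 gives A² = 3.769, so A = 1.941.

A ≈ 1.94 Å^(-3/2)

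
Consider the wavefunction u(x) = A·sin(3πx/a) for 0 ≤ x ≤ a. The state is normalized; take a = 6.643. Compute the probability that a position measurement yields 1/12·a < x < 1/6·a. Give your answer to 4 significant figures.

P ≈ 0.1364

The probability is P = ∫ |u|² dx over [1/12·a, 1/6·a].
Since A² = 1/(a/2), this is the region integral divided by the full normalization integral.
Substituting t = x/a, A² and the length scale cancel in the ratio: P = ∫_{1/12}^{1/6} sin(3·π·t)^2 dt / ∫_{0}^{1} sin(3·π·t)^2 dt.
An antiderivative of sin(3·π·t)^2 is t/2 - sin(6·π·t)/(12·π); evaluating from 1/12 to 1/6 gives 1/(12·π) + 1/24, while the full integral is 1/2.
Taking the ratio, P = (2 + π)/(12·π).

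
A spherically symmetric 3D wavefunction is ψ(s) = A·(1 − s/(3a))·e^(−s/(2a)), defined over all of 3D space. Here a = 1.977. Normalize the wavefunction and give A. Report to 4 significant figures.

The normalization condition is ∫|ψ|² 4πs² ds = 1 from 0 to ∞.
In 3D with spherical symmetry the volume element is 4πs² ds.
Carrying out the integral gives A² · 8·π·a^3/3.
Hence A² = 1/[8·π·a^3/3].
With a = 1.977: A² = 0.015448 and A = 0.12429.

A ≈ 0.1243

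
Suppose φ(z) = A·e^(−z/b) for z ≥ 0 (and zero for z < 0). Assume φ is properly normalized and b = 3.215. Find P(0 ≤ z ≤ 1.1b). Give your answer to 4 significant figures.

P ≈ 0.8892

|φ|² is the probability density, so P = ∫_{0}^{1.1b} |φ|² dz.
Since A² = 1/(b/2), this is the region integral divided by the full normalization integral.
Substituting u = z/b, A² and the length scale cancel in the ratio: P = ∫_{0}^{1.1} e^(-2·u) du / ∫_{0}^{∞} e^(-2·u) du.
With ∫ e^(-2·u) du = -e^(-2·u)/2 + C, the region integral is 1/2 - e^(-11/5)/2 and the full one is 1/2.
Taking the ratio, P = 0.88920.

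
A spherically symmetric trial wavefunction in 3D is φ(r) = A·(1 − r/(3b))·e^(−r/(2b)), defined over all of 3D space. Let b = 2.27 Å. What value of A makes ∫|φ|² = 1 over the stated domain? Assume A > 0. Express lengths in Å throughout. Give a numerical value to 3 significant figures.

A ≈ 0.101 Å^(-3/2)

We need A² ∫|f|² 4πr² dr = 1, taking the integral from 0 to ∞.
The angular integral contributes 4π, leaving ∫₀^∞ r²|φ|² dr.
With ∫₀^∞ r^4 e^(−αr) dr = 4!/α^5, the integral (without the A² prefactor) comes out to 8·π·b^3/3.
Hence A² = 1/[8·π·b^3/3].
Plugging in b = 2.27 yields A = 0.1010.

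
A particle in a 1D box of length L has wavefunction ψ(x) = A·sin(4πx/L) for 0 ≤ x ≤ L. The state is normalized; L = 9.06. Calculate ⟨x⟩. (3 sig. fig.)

⟨x⟩ ≈ 4.53

By definition ⟨x⟩ = ∫ x |ψ(x)|² dx.
Using sin²θ = (1 − cos 2θ)/2, the ratio of the moment integral to the normalization integral gives ⟨x⟩ = L/2.
With L = 9.06, ⟨x⟩ = 4.530.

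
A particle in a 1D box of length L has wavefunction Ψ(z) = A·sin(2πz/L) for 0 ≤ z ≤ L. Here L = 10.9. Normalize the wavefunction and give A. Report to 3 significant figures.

A ≈ 0.428

Require ∫ |Ψ|² dz = 1 over the whole domain.
Using sin²θ = (1 − cos 2θ)/2, with Ψ = A·sin(2πz/L), the integral evaluates to A²·[L/2].
Hence A² = 1/[L/2].
Plugging in L = 10.9 yields A = 0.4284.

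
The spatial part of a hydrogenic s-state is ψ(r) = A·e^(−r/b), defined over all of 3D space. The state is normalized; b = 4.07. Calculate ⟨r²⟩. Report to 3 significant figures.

⟨r²⟩ = ∫ r^2 |ψ|² 4πr² dr over the full domain.
The ratio of the moment integral to the normalization integral gives ⟨r²⟩ = 3·b^2.
With b = 4.07, ⟨r^2⟩ = 49.69.

⟨r^2⟩ ≈ 49.7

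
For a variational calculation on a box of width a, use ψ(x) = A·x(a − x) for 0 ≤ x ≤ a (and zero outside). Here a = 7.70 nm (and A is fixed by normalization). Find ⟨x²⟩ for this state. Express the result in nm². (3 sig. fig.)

⟨x^2⟩ ≈ 16.9 nm^2

The expectation value is the |ψ|²-weighted average of x^2: ∫ x^2|ψ|² dx.
Expanding the polynomial and integrating term by term, evaluating both integrals, ⟨x²⟩ = 2·a^2/7.
With a = 7.70, ⟨x^2⟩ = 16.94.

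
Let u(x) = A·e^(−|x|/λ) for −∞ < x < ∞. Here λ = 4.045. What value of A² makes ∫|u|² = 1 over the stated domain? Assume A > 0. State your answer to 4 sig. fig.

Normalization requires ∫|u|² dx = 1, integrated from −∞ to ∞.
The integral (without the A² prefactor) comes out to λ.
Setting this equal to 1 gives A² = 1/(λ).
Substituting λ = 4.045 gives A² = 0.24722, so A = 0.49721.

A^2 ≈ 0.2472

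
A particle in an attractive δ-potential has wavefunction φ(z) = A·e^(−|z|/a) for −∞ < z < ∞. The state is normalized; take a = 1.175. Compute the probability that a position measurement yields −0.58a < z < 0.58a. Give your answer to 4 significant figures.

P ≈ 0.6865

P = ∫_{−0.58a}^{0.58a} |φ(z)|² dz.
With A² fixed by ∫|φ|² = 1, i.e. A² = (a)^(−1), substitute and integrate.
By symmetry take twice the z ≥ 0 contribution in numerator and denominator; the 2's cancel. Let u = z/a; then A² and the length scale cancel, so P = ∫_{0}^{0.58} e^(-2·u) du ÷ ∫_{0}^{∞} e^(-2·u) du.
An antiderivative of e^(-2·u) is -e^(-2·u)/2; evaluating from 0 to 0.58 gives 1/2 - e^(-29/25)/2, while the full integral is 1/2.
The result is P = 0.68651.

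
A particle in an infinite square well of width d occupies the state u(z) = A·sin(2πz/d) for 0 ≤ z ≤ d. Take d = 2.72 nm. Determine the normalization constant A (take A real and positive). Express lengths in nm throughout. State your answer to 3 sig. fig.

We need A² ∫|f|² dz = 1, taking the integral from 0 to d.
With u = A·sin(2πz/d), the integral evaluates to A²·[d/2].
So A² = (d/2)^(−1).
With d = 2.72: A² = 0.7353 and A = 0.8575.

A ≈ 0.857 nm^(-1/2)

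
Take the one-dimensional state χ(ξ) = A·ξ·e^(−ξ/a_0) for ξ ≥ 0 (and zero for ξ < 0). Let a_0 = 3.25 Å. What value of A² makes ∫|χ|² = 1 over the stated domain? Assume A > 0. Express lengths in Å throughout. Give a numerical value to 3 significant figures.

We need A² ∫|f|² dξ = 1, taking the integral from 0 to ∞.
Using ∫₀^∞ ξⁿ e^(−αξ) dξ = n!/αⁿ⁺¹, the integral (without the A² prefactor) comes out to a_0^3/4.
Setting this equal to 1 gives A² = 1/(a_0^3/4).
Plugging in a_0 = 3.25 yields A = 0.3414.

A^2 ≈ 0.117 Å^(-3)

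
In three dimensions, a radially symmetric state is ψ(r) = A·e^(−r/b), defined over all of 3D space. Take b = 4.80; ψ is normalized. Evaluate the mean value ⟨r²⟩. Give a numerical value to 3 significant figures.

⟨r^2⟩ ≈ 69.1

By definition ⟨r²⟩ = ∫ r^2 |ψ(r)|² 4πr² dr.
Since the A² factors cancel between numerator and denominator, ⟨r²⟩ = 3·b^2.
With b = 4.80, ⟨r^2⟩ = 69.12.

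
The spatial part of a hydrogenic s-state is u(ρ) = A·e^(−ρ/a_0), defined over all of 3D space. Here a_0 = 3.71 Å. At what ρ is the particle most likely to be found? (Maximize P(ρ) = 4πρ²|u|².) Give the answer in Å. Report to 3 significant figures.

ρ ≈ 3.71 Å

The maximum of P(ρ) = 4πρ²|u|² occurs where its derivative vanishes.
This gives ρ = a_0.
With a_0 = 3.71, the most probable radial distance is 3.710 Å.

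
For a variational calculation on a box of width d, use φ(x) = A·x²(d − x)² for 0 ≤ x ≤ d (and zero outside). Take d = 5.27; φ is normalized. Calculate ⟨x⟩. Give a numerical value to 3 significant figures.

⟨x⟩ ≈ 2.64

⟨x⟩ = ∫ x |φ|² dx over the full domain.
Expanding the polynomial and integrating term by term, the ratio of the moment integral to the normalization integral gives ⟨x⟩ = d/2.
Putting d = 5.27 gives 2.635.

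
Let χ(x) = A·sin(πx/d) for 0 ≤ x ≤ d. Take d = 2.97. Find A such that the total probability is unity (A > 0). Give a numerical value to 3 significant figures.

A ≈ 0.821

Require ∫ |χ|² dx = 1 over the whole domain.
Using sin²θ = (1 − cos 2θ)/2, carrying out the integral gives A² · d/2.
So A² = (d/2)^(−1).
Plugging in d = 2.97 yields A = 0.8206.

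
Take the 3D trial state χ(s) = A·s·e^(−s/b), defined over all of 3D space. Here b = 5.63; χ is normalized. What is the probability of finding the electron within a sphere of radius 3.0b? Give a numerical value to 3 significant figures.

P ≈ 0.715

P = ∫ |χ|² 4πs² ds over s ≤ 3.0b.
The full normalization integral is A²·[3·π·b^5] = 1, fixing A².
Let u = s/b; then A², 4π and the length scale all cancel, so P = ∫_{0}^{3.0} u^4·e^(-2·u) du ÷ ∫_{0}^{∞} u^4·e^(-2·u) du.
An antiderivative of u^4·e^(-2·u) is -(u^4/2 + u^3 + 3·u^2/2 + 3·u/2 + 3/4)·e^(-2·u); evaluating from 0 to 3.0 gives 3/4 - 345·e^(-6)/4, while the full integral is 3/4.
Taking the ratio yields P = 0.7149.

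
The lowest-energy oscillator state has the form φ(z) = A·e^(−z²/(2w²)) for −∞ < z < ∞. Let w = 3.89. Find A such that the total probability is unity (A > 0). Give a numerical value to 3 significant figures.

A ≈ 0.381

Normalization requires ∫|φ|² dz = 1, integrated from −∞ to ∞.
Carrying out the integral gives A² · √(π)·w.
So A² = (√(π)·w)^(−1).
With w = 3.89: A² = 0.1450 and A = 0.3808.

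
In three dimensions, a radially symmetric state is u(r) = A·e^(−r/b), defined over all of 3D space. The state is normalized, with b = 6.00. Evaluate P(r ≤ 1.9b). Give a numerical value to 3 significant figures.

With dV = 4πr²dr, the probability is ∫|u|² dV over r ≤ 1.9b.
A² is fixed by ∫₀^∞ 4πr²|u|² dr = 1, i.e. A² = (π·b^3)^(−1).
In terms of t = r/b (A², 4π and the length scale all cancel between numerator and denominator), P = [∫_{0}^{1.9} t^2·e^(-2·t) dt] / [∫_{0}^{∞} t^2·e^(-2·t) dt].
An antiderivative of t^2·e^(-2·t) is -(2·t^2 + 2·t + 1)·e^(-2·t)/4; evaluating from 0 to 1.9 gives 1/4 - 601·e^(-19/5)/200, while the full integral is 1/4.
The region integral divided by the full integral gives P = 0.7311.

P ≈ 0.731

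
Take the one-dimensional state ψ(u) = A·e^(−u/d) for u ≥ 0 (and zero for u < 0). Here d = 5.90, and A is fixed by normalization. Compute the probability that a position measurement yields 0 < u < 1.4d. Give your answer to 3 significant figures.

P = ∫_{0}^{1.4d} |ψ(u)|² du.
With A² fixed by ∫|ψ|² = 1, i.e. A² = (d/2)^(−1), substitute and integrate.
Substituting t = u/d, A² and the length scale cancel in the ratio: P = ∫_{0}^{1.4} e^(-2·t) dt / ∫_{0}^{∞} e^(-2·t) dt.
Using ∫ e^(-2·t) dt = -e^(-2·t)/2, the numerator is 1/2 - e^(-14/5)/2 and the denominator is 1/2.
Taking the ratio, P = 0.9392.

P ≈ 0.939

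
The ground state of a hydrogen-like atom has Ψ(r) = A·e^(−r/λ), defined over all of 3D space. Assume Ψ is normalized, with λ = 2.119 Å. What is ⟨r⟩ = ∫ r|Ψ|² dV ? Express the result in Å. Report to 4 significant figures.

⟨r⟩ ≈ 3.179 Å

⟨r⟩ = ∫ r |Ψ|² 4πr² dr over the full domain.
Recall ∫₀^∞ r^m e^(−r/β) dr = m!·β^(m+1), evaluating both integrals, ⟨r⟩ = 3·λ/2.
With λ = 2.119, ⟨r⟩ = 3.1785.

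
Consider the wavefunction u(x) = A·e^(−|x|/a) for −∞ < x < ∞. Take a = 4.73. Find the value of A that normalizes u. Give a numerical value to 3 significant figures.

A ≈ 0.460

Normalization requires ∫|u|² dx = 1, integrated from −∞ to ∞.
The integral (without the A² prefactor) comes out to a.
Setting this equal to 1 gives A² = 1/(a).
Substituting a = 4.73 gives A² = 0.2114, so A = 0.4598.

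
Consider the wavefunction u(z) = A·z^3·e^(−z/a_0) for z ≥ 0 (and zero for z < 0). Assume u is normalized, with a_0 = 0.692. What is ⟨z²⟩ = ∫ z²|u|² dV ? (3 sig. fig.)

The expectation value is the |u|²-weighted average of z^2: ∫ z^2|u|² dz.
Evaluating both integrals, ⟨z²⟩ = 14·a_0^2.
Putting a_0 = 0.692 gives 6.704.

⟨z^2⟩ ≈ 6.70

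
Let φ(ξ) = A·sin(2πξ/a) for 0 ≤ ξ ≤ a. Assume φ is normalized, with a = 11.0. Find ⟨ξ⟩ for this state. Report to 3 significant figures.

By definition ⟨ξ⟩ = ∫ ξ |φ(ξ)|² dξ.
Using sin²θ = (1 − cos 2θ)/2, evaluating both integrals, ⟨ξ⟩ = a/2.
With a = 11.0, ⟨ξ⟩ = 5.500.

⟨ξ⟩ ≈ 5.50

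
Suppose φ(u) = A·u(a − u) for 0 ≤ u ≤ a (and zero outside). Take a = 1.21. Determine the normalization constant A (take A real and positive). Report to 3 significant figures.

A ≈ 3.40

We need A² ∫|f|² du = 1, taking the integral from 0 to a.
The integral (without the A² prefactor) comes out to a^5/30.
So A² = (a^5/30)^(−1).
Plugging in a = 1.21 yields A = 3.401.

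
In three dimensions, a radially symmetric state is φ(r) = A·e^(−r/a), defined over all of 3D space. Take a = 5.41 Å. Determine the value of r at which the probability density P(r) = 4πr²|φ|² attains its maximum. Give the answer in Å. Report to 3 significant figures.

r ≈ 5.41 Å

Differentiate P(r) = 4πr²|φ|² with respect to r and set to zero.
This gives r = a.
With a = 5.41, the most probable radial distance is 5.410 Å.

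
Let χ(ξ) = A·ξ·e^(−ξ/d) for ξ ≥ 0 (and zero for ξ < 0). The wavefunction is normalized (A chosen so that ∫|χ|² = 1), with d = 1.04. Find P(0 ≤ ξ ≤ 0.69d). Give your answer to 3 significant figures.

P ≈ 0.162

P = ∫_{0}^{0.69d} |χ(ξ)|² dξ.
Since A² = 1/(d^3/4), this is the region integral divided by the full normalization integral.
Substituting u = ξ/d, A² and the length scale cancel in the ratio: P = ∫_{0}^{0.69} u^2·e^(-2·u) du / ∫_{0}^{∞} u^2·e^(-2·u) du.
Using ∫ u^2·e^(-2·u) du = -(2·u^2 + 2·u + 1)·e^(-2·u)/4, the numerator is ≈ 0.040422 and the denominator is 1/4.
Taking the ratio, P = 0.1617.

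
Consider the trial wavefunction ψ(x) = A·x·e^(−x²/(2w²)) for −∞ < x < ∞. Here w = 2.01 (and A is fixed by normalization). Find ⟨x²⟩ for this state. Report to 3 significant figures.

⟨x^2⟩ ≈ 6.06

⟨x²⟩ = ∫ x^2 |ψ|² dx over the full domain.
Differentiating ∫e^(−αx²) dx = √(π/α) under α to get the higher moments, since the A² factors cancel between numerator and denominator, ⟨x²⟩ = 3·w^2/2.
With w = 2.01, ⟨x^2⟩ = 6.060.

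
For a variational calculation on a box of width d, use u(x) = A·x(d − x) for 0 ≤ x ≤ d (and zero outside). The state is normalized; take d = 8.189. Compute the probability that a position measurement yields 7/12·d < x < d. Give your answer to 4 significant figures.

P ≈ 0.3466

P = ∫_{7/12·d}^{d} |u(x)|² dx.
The normalization integral ∫|u|²dx over the whole domain equals d^5/30·A², and A² cancels in the ratio.
Substituting t = x/d, A² and the length scale cancel in the ratio: P = ∫_{7/12}^{1} t^2·(1 - t)^2 dt / ∫_{0}^{1} t^2·(1 - t)^2 dt.
Using ∫ t^2·(1 - t)^2 dt = t^3·(6·t^2 - 15·t + 10)/30, the numerator is ≈ 0.0115540 and the denominator is 1/30.
Taking the ratio, P = 0.34662.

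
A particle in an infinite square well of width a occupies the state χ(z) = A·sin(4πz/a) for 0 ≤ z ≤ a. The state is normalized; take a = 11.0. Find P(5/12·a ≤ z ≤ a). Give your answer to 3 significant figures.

|χ|² is the probability density, so P = ∫_{5/12·a}^{a} |χ|² dz.
Since A² = 1/(a/2), this is the region integral divided by the full normalization integral.
In terms of u = z/a (A² and the length scale cancel between numerator and denominator), P = [∫_{5/12}^{1} sin(4·π·u)^2 du] / [∫_{0}^{1} sin(4·π·u)^2 du].
An antiderivative of sin(4·π·u)^2 is u/2 - sin(4·π·u)·cos(4·π·u)/(8·π); evaluating from 5/12 to 1 gives -√(3)/(32·π) + 7/24, while the full integral is 1/2.
This works out to P = -√(3)/(16·π) + 7/12.

P ≈ 0.549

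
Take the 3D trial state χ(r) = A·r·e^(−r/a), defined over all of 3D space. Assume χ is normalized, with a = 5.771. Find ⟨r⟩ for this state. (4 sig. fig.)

By definition ⟨r⟩ = ∫ r |χ(r)|² 4πr² dr.
With ∫₀^∞ r^5 e^(−αr) dr = 5!/α^6, since the A² factors cancel between numerator and denominator, ⟨r⟩ = 5·a/2.
Putting a = 5.771 gives 14.428.

⟨r⟩ ≈ 14.43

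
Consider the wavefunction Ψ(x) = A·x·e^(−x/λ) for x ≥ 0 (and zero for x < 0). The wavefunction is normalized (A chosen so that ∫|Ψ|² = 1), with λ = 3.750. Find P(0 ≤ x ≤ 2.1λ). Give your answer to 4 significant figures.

The probability is P = ∫ |Ψ|² dx over [0, 2.1λ].
Since A² = 1/(λ^3/4), this is the region integral divided by the full normalization integral.
Substituting u = x/λ, A² and the length scale cancel in the ratio: P = ∫_{0}^{2.1} u^2·e^(-2·u) du / ∫_{0}^{∞} u^2·e^(-2·u) du.
An antiderivative of u^2·e^(-2·u) is -(2·u^2 + 2·u + 1)·e^(-2·u)/4; evaluating from 0 to 2.1 gives 1/4 - 701·e^(-21/5)/200, while the full integral is 1/4.
The result is P = 0.78976.

P ≈ 0.7898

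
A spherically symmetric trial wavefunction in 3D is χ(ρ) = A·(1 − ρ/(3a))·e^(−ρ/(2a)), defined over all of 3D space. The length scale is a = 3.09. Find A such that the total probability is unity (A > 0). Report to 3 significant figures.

A ≈ 0.0636

Require ∫ |χ|² 4πρ² dρ = 1 over the whole domain.
In 3D with spherical symmetry the volume element is 4πρ² dρ.
Recall ∫₀^∞ ρ^m e^(−ρ/β) dρ = m!·β^(m+1), carrying out the integral gives A² · 8·π·a^3/3.
Substituting a = 3.09 gives A² = 0.004046, so A = 0.06361.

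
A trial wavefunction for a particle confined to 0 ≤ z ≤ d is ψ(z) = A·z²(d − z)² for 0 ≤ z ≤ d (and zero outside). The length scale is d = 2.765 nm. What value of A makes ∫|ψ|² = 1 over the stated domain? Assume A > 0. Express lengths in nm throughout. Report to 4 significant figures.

A ≈ 0.2583 nm^(-9/2)

The normalization condition is ∫|ψ|² dz = 1 from 0 to d.
With ψ = A·z²(d − z)², the integral evaluates to A²·[d^9/630].
So A² = (d^9/630)^(−1).
Substituting d = 2.765 gives A² = 0.066694, so A = 0.25825.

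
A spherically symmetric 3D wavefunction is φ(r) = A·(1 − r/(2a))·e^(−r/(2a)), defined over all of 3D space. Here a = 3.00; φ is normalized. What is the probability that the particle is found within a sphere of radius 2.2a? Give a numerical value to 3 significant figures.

P ≈ 0.0528

Integrate the radial probability density 4πr²|φ|² over r ≤ 2.2a.
The full normalization integral is A²·[8·π·a^3] = 1, fixing A².
Substituting u = r/a, A², 4π and the length scale all cancel in the ratio: P = ∫_{0}^{2.2} u^2·(1 - u/2)^2·e^(-u) du / ∫_{0}^{∞} u^2·(1 - u/2)^2·e^(-u) du.
With ∫ u^2·(1 - u/2)^2·e^(-u) du = -(u^4/4 + u^2 + 2·u + 2)·e^(-u) + C, the region integral is ≈ 0.10566 and the full one is 2.
The region integral divided by the full integral gives P = 0.05283.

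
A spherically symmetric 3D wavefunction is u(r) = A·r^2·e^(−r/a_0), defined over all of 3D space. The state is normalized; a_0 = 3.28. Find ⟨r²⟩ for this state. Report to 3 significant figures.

⟨r²⟩ = ∫ r^2 |u|² 4πr² dr over the full domain.
With ∫₀^∞ r^8 e^(−αr) dr = 8!/α^9, the ratio of the moment integral to the normalization integral gives ⟨r²⟩ = 14·a_0^2.
Putting a_0 = 3.28 gives 150.6.

⟨r^2⟩ ≈ 151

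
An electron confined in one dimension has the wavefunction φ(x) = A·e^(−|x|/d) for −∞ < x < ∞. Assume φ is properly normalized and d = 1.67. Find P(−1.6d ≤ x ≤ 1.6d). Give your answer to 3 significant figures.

P ≈ 0.959

P = ∫_{−1.6d}^{1.6d} |φ(x)|² dx.
With A² fixed by ∫|φ|² = 1, i.e. A² = (d)^(−1), substitute and integrate.
Both integrals are even about x = 0, so only the x ≥ 0 halves are needed (the factors of 2 cancel). Substituting u = x/d, A² and the length scale cancel in the ratio: P = ∫_{0}^{1.6} e^(-2·u) du / ∫_{0}^{∞} e^(-2·u) du.
An antiderivative of e^(-2·u) is -e^(-2·u)/2; evaluating from 0 to 1.6 gives 1/2 - e^(-16/5)/2, while the full integral is 1/2.
Taking the ratio, P = 0.9592.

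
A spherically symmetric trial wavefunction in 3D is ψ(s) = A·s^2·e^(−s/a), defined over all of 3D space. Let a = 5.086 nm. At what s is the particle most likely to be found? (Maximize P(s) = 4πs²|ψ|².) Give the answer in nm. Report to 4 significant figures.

s ≈ 15.26 nm

Set d/ds [P(s) = 4πs²|ψ|²] = 0 and solve for s > 0.
Solving yields s = 3·a.
With a = 5.086, the most probable radial distance is 15.258 nm.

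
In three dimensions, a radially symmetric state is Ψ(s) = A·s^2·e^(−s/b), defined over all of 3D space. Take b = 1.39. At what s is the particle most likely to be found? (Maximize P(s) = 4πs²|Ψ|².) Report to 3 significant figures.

Differentiate P(s) = 4πs²|Ψ|² with respect to s and set to zero.
Solving yields s = 3·b.
With b = 1.39, the most probable radial distance is 4.170.

s ≈ 4.17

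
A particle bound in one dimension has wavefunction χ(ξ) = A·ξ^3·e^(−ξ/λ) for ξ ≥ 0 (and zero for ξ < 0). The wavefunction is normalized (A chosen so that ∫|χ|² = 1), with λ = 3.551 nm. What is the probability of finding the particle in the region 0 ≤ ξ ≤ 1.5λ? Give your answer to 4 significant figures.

|χ|² is the probability density, so P = ∫_{0}^{1.5λ} |χ|² dξ.
The normalization integral ∫|χ|²dξ over the whole domain equals 45·λ^7/8·A², and A² cancels in the ratio.
In terms of u = ξ/λ (A² and the length scale cancel between numerator and denominator), P = [∫_{0}^{1.5} u^6·e^(-2·u) du] / [∫_{0}^{∞} u^6·e^(-2·u) du].
An antiderivative of u^6·e^(-2·u) is -(4·u^6 + 12·u^5 + 30·u^4 + 60·u^3 + 90·u^2 + 90·u + 45)·e^(-2·u)/8; evaluating from 0 to 1.5 gives ≈ 0.188486, while the full integral is 45/8.
Taking the ratio, P = 0.033509.

P ≈ 0.03351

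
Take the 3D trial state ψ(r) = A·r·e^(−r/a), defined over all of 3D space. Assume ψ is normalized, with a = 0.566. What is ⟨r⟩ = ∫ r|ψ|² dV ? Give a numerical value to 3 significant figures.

⟨r⟩ ≈ 1.42

⟨r⟩ = ∫ r |ψ|² 4πr² dr over the full domain.
With ∫₀^∞ r^5 e^(−αr) dr = 5!/α^6, evaluating both integrals, ⟨r⟩ = 5·a/2.
With a = 0.566, ⟨r⟩ = 1.415.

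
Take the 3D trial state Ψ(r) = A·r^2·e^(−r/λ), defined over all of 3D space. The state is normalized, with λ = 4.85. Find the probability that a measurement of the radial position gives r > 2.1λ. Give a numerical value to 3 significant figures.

Integrate the radial probability density 4πr²|Ψ|² over r > 2.1λ.
Normalization gives A² = 1/(45·π·λ^7/2).
Let u = r/λ; then A², 4π and the length scale all cancel, so P = ∫_{2.1}^{∞} u^6·e^(-2·u) du ÷ ∫_{0}^{∞} u^6·e^(-2·u) du.
Using ∫ u^6·e^(-2·u) du = -(4·u^6 + 12·u^5 + 30·u^4 + 60·u^3 + 90·u^2 + 90·u + 45)·e^(-2·u)/8, the numerator is ≈ 4.8795 and the denominator is 45/8.
The region integral divided by the full integral gives P = 0.8675.

P ≈ 0.867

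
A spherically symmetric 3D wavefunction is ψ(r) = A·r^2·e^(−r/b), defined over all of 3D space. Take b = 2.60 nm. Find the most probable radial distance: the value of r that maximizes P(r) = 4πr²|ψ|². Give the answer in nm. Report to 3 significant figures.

Differentiate P(r) = 4πr²|ψ|² with respect to r and set to zero.
This gives r = 3·b.
With b = 2.60, the most probable radial distance is 7.800 nm.

r ≈ 7.80 nm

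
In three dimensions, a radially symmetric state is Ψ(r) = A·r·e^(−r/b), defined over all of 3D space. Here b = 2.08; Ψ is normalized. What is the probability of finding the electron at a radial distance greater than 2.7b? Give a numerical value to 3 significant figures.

P ≈ 0.373

Integrate the radial probability density 4πr²|Ψ|² over r > 2.7b.
Normalization gives A² = 1/(3·π·b^5).
Substituting u = r/b, A², 4π and the length scale all cancel in the ratio: P = ∫_{2.7}^{∞} u^4·e^(-2·u) du / ∫_{0}^{∞} u^4·e^(-2·u) du.
With ∫ u^4·e^(-2·u) du = -(u^4/2 + u^3 + 3·u^2/2 + 3·u/2 + 3/4)·e^(-2·u) + C, the region integral is ≈ 0.27998 and the full one is 3/4.
This evaluates to P = 0.3733.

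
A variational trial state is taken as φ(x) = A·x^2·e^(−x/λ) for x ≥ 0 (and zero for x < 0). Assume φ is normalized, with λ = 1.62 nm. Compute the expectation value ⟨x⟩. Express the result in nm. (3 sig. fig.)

⟨x⟩ = ∫ x |φ|² dx over the full domain.
Using ∫₀^∞ xⁿ e^(−αx) dx = n!/αⁿ⁺¹, evaluating both integrals, ⟨x⟩ = 5·λ/2.
Putting λ = 1.62 gives 4.050.

⟨x⟩ ≈ 4.05 nm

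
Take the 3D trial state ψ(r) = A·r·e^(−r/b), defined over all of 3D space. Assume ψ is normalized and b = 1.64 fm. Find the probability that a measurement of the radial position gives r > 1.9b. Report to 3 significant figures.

P ≈ 0.668

P = ∫ |ψ|² 4πr² dr over r > 1.9b.
A² is fixed by ∫₀^∞ 4πr²|ψ|² dr = 1, i.e. A² = (3·π·b^5)^(−1).
Substituting u = r/b, A², 4π and the length scale all cancel in the ratio: P = ∫_{1.9}^{∞} u^4·e^(-2·u) du / ∫_{0}^{∞} u^4·e^(-2·u) du.
With ∫ u^4·e^(-2·u) du = -(u^4/2 + u^3 + 3·u^2/2 + 3·u/2 + 3/4)·e^(-2·u) + C, the region integral is ≈ 0.50088 and the full one is 3/4.
Taking the ratio yields P = 0.6678.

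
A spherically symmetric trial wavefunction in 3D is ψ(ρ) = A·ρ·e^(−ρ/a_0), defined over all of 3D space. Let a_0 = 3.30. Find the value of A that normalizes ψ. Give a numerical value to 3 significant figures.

A ≈ 0.0165

Require ∫ |ψ|² 4πρ² dρ = 1 over the whole domain.
(Spherical symmetry: dV = 4πρ² dρ.)
Recall ∫₀^∞ ρ^m e^(−ρ/β) dρ = m!·β^(m+1), the integral (without the A² prefactor) comes out to 3·π·a_0^5.
Setting this equal to 1 gives A² = 1/(3·π·a_0^5).
Plugging in a_0 = 3.30 yields A = 0.01647.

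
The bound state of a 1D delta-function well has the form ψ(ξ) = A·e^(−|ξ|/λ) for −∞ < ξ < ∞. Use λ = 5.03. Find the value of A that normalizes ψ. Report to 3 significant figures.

A ≈ 0.446

We need A² ∫|f|² dξ = 1, taking the integral from −∞ to ∞.
With ψ = A·e^(−|ξ|/λ), the integral evaluates to A²·[λ].
So A² = (λ)^(−1).
Plugging in λ = 5.03 yields A = 0.4459.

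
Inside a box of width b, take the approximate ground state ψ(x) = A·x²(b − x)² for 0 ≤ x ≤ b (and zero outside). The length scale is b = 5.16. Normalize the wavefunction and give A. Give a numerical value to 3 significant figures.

A ≈ 0.0156

Normalization requires ∫|ψ|² dx = 1, integrated from 0 to b.
Expanding the polynomial and integrating term by term, ∫|ψ|² dx = A²·(b^9/630).
Hence A² = 1/[b^9/630].
Plugging in b = 5.16 yields A = 0.01559.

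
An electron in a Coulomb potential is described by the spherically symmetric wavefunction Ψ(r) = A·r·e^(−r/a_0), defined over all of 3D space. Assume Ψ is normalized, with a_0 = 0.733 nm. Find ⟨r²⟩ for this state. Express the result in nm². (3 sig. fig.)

By definition ⟨r²⟩ = ∫ r^2 |Ψ(r)|² 4πr² dr.
Using ∫₀^∞ rⁿ e^(−αr) dr = n!/αⁿ⁺¹, the ratio of the moment integral to the normalization integral gives ⟨r²⟩ = 15·a_0^2/2.
Putting a_0 = 0.733 gives 4.030.

⟨r^2⟩ ≈ 4.03 nm^2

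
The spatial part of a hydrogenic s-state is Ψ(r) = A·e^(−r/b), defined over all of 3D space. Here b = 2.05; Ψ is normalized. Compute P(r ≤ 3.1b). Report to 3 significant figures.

P ≈ 0.946

P = ∫ |Ψ|² 4πr² dr over r ≤ 3.1b.
The full normalization integral is A²·[π·b^3] = 1, fixing A².
Let u = r/b; then A², 4π and the length scale all cancel, so P = ∫_{0}^{3.1} u^2·e^(-2·u) du ÷ ∫_{0}^{∞} u^2·e^(-2·u) du.
With ∫ u^2·e^(-2·u) du = -(2·u^2 + 2·u + 1)·e^(-2·u)/4 + C, the region integral is 1/4 - 1321·e^(-31/5)/200 and the full one is 1/4.
The region integral divided by the full integral gives P = 0.9464.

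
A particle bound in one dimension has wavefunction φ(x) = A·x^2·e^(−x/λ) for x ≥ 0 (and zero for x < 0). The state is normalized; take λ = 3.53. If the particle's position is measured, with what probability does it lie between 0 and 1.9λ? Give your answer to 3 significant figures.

P ≈ 0.332

The probability is P = ∫ |φ|² dx over [0, 1.9λ].
The normalization integral ∫|φ|²dx over the whole domain equals 3·λ^5/4·A², and A² cancels in the ratio.
Substituting u = x/λ, A² and the length scale cancel in the ratio: P = ∫_{0}^{1.9} u^4·e^(-2·u) du / ∫_{0}^{∞} u^4·e^(-2·u) du.
An antiderivative of u^4·e^(-2·u) is -(u^4/2 + u^3 + 3·u^2/2 + 3·u/2 + 3/4)·e^(-2·u); evaluating from 0 to 1.9 gives ≈ 0.24912, while the full integral is 3/4.
This works out to P = 0.3322.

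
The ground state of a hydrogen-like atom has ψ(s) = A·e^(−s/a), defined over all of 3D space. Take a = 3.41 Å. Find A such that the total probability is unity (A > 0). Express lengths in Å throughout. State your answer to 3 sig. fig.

A ≈ 0.0896 Å^(-3/2)

We need A² ∫|f|² 4πs² ds = 1, taking the integral from 0 to ∞.
Carrying out the integral gives A² · π·a^3.
Hence A² = 1/[π·a^3].
With a = 3.41: A² = 0.008028 and A = 0.08960.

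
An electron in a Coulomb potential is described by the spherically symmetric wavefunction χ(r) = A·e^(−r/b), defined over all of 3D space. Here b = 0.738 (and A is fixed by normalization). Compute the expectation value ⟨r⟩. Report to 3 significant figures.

⟨r⟩ = ∫ r |χ|² 4πr² dr over the full domain.
Using ∫₀^∞ rⁿ e^(−αr) dr = n!/αⁿ⁺¹, evaluating both integrals, ⟨r⟩ = 3·b/2.
Putting b = 0.738 gives 1.107.

⟨r⟩ ≈ 1.11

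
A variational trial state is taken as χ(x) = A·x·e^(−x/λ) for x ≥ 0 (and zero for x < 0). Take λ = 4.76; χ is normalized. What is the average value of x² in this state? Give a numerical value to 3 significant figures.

⟨x^2⟩ ≈ 68.0

The expectation value is the |χ|²-weighted average of x^2: ∫ x^2|χ|² dx.
Since the A² factors cancel between numerator and denominator, ⟨x²⟩ = 3·λ^2.
Putting λ = 4.76 gives 67.97.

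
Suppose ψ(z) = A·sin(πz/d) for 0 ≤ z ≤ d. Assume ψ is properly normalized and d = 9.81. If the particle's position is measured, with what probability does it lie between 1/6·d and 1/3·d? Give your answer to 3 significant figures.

P ≈ 0.167

P = ∫_{1/6·d}^{1/3·d} |ψ(z)|² dz.
The normalization integral ∫|ψ|²dz over the whole domain equals d/2·A², and A² cancels in the ratio.
Let u = z/d; then A² and the length scale cancel, so P = ∫_{1/6}^{1/3} sin(π·u)^2 du ÷ ∫_{0}^{1} sin(π·u)^2 du.
Using ∫ sin(π·u)^2 du = u/2 - sin(2·π·u)/(4·π), the numerator is 1/12 and the denominator is 1/2.
This works out to P = 1/6.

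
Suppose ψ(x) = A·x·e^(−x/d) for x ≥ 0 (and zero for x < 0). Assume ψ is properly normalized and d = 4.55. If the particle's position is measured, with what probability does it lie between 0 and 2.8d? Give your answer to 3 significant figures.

P ≈ 0.918

The probability is P = ∫ |ψ|² dx over [0, 2.8d].
The normalization integral ∫|ψ|²dx over the whole domain equals d^3/4·A², and A² cancels in the ratio.
Substituting u = x/d, A² and the length scale cancel in the ratio: P = ∫_{0}^{2.8} u^2·e^(-2·u) du / ∫_{0}^{∞} u^2·e^(-2·u) du.
An antiderivative of u^2·e^(-2·u) is -(2·u^2 + 2·u + 1)·e^(-2·u)/4; evaluating from 0 to 2.8 gives 1/4 - 557·e^(-28/5)/100, while the full integral is 1/4.
Taking the ratio, P = 0.9176.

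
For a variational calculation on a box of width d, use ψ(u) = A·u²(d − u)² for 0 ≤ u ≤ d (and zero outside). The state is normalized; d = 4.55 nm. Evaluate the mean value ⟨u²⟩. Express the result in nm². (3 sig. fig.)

The expectation value is the |ψ|²-weighted average of u^2: ∫ u^2|ψ|² du.
Expanding the polynomial and integrating term by term, the ratio of the moment integral to the normalization integral gives ⟨u²⟩ = 3·d^2/11.
With d = 4.55, ⟨u^2⟩ = 5.646.

⟨u^2⟩ ≈ 5.65 nm^2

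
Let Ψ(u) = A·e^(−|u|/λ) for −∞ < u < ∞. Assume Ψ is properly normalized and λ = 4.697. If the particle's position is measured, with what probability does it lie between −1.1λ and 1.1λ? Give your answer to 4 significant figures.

P ≈ 0.8892

|Ψ|² is the probability density, so P = ∫_{−1.1λ}^{1.1λ} |Ψ|² du.
The normalization integral ∫|Ψ|²du over the whole domain equals λ·A², and A² cancels in the ratio.
Both integrals are even about u = 0, so only the u ≥ 0 halves are needed (the factors of 2 cancel). In terms of t = u/λ (A² and the length scale cancel between numerator and denominator), P = [∫_{0}^{1.1} e^(-2·t) dt] / [∫_{0}^{∞} e^(-2·t) dt].
With ∫ e^(-2·t) dt = -e^(-2·t)/2 + C, the region integral is 1/2 - e^(-11/5)/2 and the full one is 1/2.
The result is P = 0.88920.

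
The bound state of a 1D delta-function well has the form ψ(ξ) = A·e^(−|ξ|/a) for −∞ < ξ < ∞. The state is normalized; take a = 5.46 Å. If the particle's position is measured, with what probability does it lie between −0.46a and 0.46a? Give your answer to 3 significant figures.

P ≈ 0.601

The probability is P = ∫ |ψ|² dξ over [−0.46a, 0.46a].
With A² fixed by ∫|ψ|² = 1, i.e. A² = (a)^(−1), substitute and integrate.
Both integrals are even about ξ = 0, so only the ξ ≥ 0 halves are needed (the factors of 2 cancel). In terms of u = ξ/a (A² and the length scale cancel between numerator and denominator), P = [∫_{0}^{0.46} e^(-2·u) du] / [∫_{0}^{∞} e^(-2·u) du].
With ∫ e^(-2·u) du = -e^(-2·u)/2 + C, the region integral is 1/2 - e^(-23/25)/2 and the full one is 1/2.
Taking the ratio, P = 0.6015.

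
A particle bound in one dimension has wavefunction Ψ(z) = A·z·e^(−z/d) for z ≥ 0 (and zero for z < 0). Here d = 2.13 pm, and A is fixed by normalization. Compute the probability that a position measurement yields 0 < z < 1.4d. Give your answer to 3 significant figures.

P = ∫_{0}^{1.4d} |Ψ(z)|² dz.
Since A² = 1/(d^3/4), this is the region integral divided by the full normalization integral.
Substituting u = z/d, A² and the length scale cancel in the ratio: P = ∫_{0}^{1.4} u^2·e^(-2·u) du / ∫_{0}^{∞} u^2·e^(-2·u) du.
With ∫ u^2·e^(-2·u) du = -(2·u^2 + 2·u + 1)·e^(-2·u)/4 + C, the region integral is 1/4 - 193·e^(-14/5)/100 and the full one is 1/4.
This works out to P = 0.5305.

P ≈ 0.531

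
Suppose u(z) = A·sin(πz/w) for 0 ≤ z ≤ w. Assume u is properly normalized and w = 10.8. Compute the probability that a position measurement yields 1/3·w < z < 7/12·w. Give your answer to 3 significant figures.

|u|² is the probability density, so P = ∫_{1/3·w}^{7/12·w} |u|² dz.
With A² fixed by ∫|u|² = 1, i.e. A² = (w/2)^(−1), substitute and integrate.
In terms of t = z/w (A² and the length scale cancel between numerator and denominator), P = [∫_{1/3}^{7/12} sin(π·t)^2 dt] / [∫_{0}^{1} sin(π·t)^2 dt].
With ∫ sin(π·t)^2 dt = t/2 - sin(2·π·t)/(4·π) + C, the region integral is 1/(8·π) + √(3)/(8·π) + 1/8 and the full one is 1/2.
Evaluating gives P = (1 + √(3) + π)/(4·π).

P ≈ 0.467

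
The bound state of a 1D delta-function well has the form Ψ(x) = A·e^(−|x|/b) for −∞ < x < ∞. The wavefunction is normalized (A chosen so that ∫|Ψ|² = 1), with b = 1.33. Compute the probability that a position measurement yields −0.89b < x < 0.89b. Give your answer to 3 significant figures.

|Ψ|² is the probability density, so P = ∫_{−0.89b}^{0.89b} |Ψ|² dx.
Since A² = 1/(b), this is the region integral divided by the full normalization integral.
Both integrals are even about x = 0, so only the x ≥ 0 halves are needed (the factors of 2 cancel). Let u = x/b; then A² and the length scale cancel, so P = ∫_{0}^{0.89} e^(-2·u) du ÷ ∫_{0}^{∞} e^(-2·u) du.
With ∫ e^(-2·u) du = -e^(-2·u)/2 + C, the region integral is 1/2 - e^(-89/50)/2 and the full one is 1/2.
The result is P = 0.8314.

P ≈ 0.831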